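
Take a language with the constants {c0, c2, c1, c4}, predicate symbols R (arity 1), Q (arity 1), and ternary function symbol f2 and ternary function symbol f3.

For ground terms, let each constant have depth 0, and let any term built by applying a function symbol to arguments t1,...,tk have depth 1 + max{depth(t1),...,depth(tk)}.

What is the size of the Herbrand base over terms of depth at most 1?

First count ground terms of depth ≤ 1.
Let N_k count ground terms of depth at most k. Each non-constant term of depth ≤ k is some function symbol applied to depth-≤(k−1) arguments, giving N_k = 4 + N_{k-1}^3 + N_{k-1}^3.
N_0 = 4
N_1 = 4 + 4^3 + 4^3 = 132
So |H| = 132.
For each predicate symbol, the number of ground atoms is |H| raised to its arity; summing:
  R: 132;  Q: 132
Total ground atoms: 132 + 132 = 264.

264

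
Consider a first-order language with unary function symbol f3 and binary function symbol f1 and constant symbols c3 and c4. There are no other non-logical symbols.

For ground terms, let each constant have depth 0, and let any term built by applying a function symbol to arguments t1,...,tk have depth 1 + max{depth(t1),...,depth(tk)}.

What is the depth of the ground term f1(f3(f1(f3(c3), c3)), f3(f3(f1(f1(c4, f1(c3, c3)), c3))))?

6

depth(f3(c3)) = 1 + depth(c3) = 1 + 0 = 1
depth(f1(f3(c3), c3)) = 1 + max(1, 0) = 2
depth(f3(f1(f3(c3), c3))) = 1 + depth(f1(f3(c3), c3)) = 1 + 2 = 3
depth(f1(c3, c3)) = 1 + max(0, 0) = 1
depth(f1(c4, f1(c3, c3))) = 1 + max(0, 1) = 2
depth(f1(f1(c4, f1(c3, c3)), c3)) = 1 + max(2, 0) = 3
depth(f3(f1(f1(c4, f1(c3, c3)), c3))) = 1 + depth(f1(f1(c4, f1(c3, c3)), c3)) = 1 + 3 = 4
depth(f3(f3(f1(f1(c4, f1(c3, c3)), c3)))) = 1 + depth(f3(f1(f1(c4, f1(c3, c3)), c3))) = 1 + 4 = 5
depth(f1(f3(f1(f3(c3), c3)), f3(f3(f1(f1(c4, f1(c3, c3)), c3))))) = 1 + max(3, 5) = 6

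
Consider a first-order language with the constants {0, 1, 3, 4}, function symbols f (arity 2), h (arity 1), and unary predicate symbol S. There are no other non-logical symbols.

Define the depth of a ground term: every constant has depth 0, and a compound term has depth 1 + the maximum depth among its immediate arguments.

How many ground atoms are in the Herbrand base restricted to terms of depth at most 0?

4

First count ground terms of depth ≤ 0.
If N_k denotes the number of depth-≤k ground terms, the 4 constants give N_0 = 4, and each function symbol of arity r contributes N_{k-1}^r new terms at level k: N_k = 4 + N_{k-1}^2 + N_{k-1}.
N_0 = 4
Explicitly: 0, 1, 3, 4.
So |H| = 4.
Ground atoms are formed by filling each argument slot of a predicate with a term from H, so an r-ary predicate gives |H|^r atoms:
  S: 4
Total ground atoms: 4.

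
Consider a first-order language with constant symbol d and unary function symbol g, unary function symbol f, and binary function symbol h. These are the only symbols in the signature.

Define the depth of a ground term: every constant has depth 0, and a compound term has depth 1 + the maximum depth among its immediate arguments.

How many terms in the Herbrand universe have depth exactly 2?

21

Count level by level. With function symbols g/1, f/1, h/2, the terms of depth ≤ k are the 1 constant together with each function applied to depth-≤(k−1) tuples, so N_k = 1 + N_{k-1} + N_{k-1} + N_{k-1}^2.
N_0 = 1
N_1 = 1 + 1 + 1 + 1^2 = 4
N_2 = 1 + 4 + 4 + 4^2 = 25
Terms of depth exactly 2: N_2 − N_1 = 25 − 4 = 21.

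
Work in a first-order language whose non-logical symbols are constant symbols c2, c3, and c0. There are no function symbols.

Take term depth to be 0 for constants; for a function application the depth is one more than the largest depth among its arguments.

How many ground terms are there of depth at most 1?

3

With no function symbols every ground term is a constant, so there are exactly 3 ground terms at every depth bound.
N_0 = 3
N_1 = 3
Explicitly: c2, c3, c0.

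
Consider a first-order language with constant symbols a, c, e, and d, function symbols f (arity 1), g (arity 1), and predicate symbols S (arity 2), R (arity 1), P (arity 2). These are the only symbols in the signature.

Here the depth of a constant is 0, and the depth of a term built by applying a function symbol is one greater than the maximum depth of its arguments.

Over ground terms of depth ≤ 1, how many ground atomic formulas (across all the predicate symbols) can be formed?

300

First count ground terms of depth ≤ 1.
Let N_k = |{terms of depth ≤ k}|. Then N_0 = 4 and N_k = 4 + N_{k-1} + N_{k-1} for k ≥ 1 (one summand per function symbol, arity giving the exponent).
N_0 = 4
N_1 = 4 + 4 + 4 = 12
So |H| = 12.
A ground atom is a predicate applied to a tuple of terms from H, so the count is the sum over predicates of |H|^arity:
  S: 12^2 = 144;  R: 12;  P: 12^2 = 144
Total ground atoms: 144 + 12 + 144 = 300.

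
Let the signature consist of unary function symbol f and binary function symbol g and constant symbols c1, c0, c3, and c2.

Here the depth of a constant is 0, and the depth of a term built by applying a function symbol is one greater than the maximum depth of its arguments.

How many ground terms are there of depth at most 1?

Count level by level. With function symbols f/1, g/2, the terms of depth ≤ k are the 4 constants together with each function applied to depth-≤(k−1) tuples, so N_k = 4 + N_{k-1} + N_{k-1}^2.
N_0 = 4
N_1 = 4 + 4 + 4^2 = 24

24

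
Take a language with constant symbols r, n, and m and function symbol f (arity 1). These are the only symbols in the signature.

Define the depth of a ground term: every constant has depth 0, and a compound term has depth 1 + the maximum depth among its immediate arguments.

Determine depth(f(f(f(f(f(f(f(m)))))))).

depth(f(m)) = 1 + depth(m) = 1 + 0 = 1
depth(f(f(m))) = 1 + depth(f(m)) = 1 + 1 = 2
depth(f(f(f(m)))) = 1 + depth(f(f(m))) = 1 + 2 = 3
depth(f(f(f(f(m))))) = 1 + depth(f(f(f(m)))) = 1 + 3 = 4
depth(f(f(f(f(f(m)))))) = 1 + depth(f(f(f(f(m))))) = 1 + 4 = 5
depth(f(f(f(f(f(f(m))))))) = 1 + depth(f(f(f(f(f(m)))))) = 1 + 5 = 6
depth(f(f(f(f(f(f(f(m)))))))) = 1 + depth(f(f(f(f(f(f(m))))))) = 1 + 6 = 7

7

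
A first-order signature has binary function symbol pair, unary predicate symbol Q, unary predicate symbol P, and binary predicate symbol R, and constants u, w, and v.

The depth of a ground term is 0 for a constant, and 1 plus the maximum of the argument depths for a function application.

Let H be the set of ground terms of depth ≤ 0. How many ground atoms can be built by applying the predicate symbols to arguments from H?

First count ground terms of depth ≤ 0.
Count level by level. With function symbols pair/2, the terms of depth ≤ k are the 3 constants together with each function applied to depth-≤(k−1) tuples, so N_k = 3 + N_{k-1}^2.
N_0 = 3
Explicitly: u, w, v.
So |H| = 3.
Each predicate of arity r yields |H|^r ground atoms (one per choice of an r-tuple from H):
  Q: 3;  P: 3;  R: 3^2 = 9
Total ground atoms: 3 + 3 + 9 = 15.

15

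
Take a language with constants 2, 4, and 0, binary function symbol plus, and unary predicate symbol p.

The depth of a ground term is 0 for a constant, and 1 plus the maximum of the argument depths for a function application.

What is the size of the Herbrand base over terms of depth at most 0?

First count ground terms of depth ≤ 0.
If N_k denotes the number of depth-≤k ground terms, the 3 constants give N_0 = 3, and each function symbol of arity r contributes N_{k-1}^r new terms at level k: N_k = 3 + N_{k-1}^2.
N_0 = 3
So |H| = 3.
A ground atom is a predicate applied to a tuple of terms from H, so the count is the sum over predicates of |H|^arity:
  p: 3
Total ground atoms: 3.

3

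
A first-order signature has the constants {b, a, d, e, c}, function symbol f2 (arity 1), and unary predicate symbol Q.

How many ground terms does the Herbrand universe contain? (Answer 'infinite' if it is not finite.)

infinite

The signature has at least one function symbol (f2, arity 1) and at least one constant (b).
Iterating f2 gives infinitely many distinct ground terms: b, f2(b), f2(f2(b)), ...
So the Herbrand universe is infinite.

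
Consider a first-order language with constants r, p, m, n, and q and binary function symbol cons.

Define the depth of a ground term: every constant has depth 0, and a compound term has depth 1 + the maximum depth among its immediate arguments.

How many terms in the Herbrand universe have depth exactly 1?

Let N_k count ground terms of depth at most k. Each non-constant term of depth ≤ k is some function symbol applied to depth-≤(k−1) arguments, giving N_k = 5 + N_{k-1}^2.
N_0 = 5
N_1 = 5 + 5^2 = 30
Terms of depth exactly 1: N_1 − N_0 = 30 − 5 = 25.

25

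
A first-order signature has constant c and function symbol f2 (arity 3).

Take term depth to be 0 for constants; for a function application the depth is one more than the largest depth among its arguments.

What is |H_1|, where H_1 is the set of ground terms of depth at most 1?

Let N_k = |{terms of depth ≤ k}|. Then N_0 = 1 and N_k = 1 + N_{k-1}^3 for k ≥ 1 (one summand per function symbol, arity giving the exponent).
N_0 = 1
N_1 = 1 + 1^3 = 2
Explicitly: c, f2(c, c, c).

2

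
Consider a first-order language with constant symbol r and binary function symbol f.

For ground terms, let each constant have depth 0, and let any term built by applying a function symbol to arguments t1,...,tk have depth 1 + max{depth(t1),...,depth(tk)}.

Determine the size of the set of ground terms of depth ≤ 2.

5

Let N_k count ground terms of depth at most k. Each non-constant term of depth ≤ k is some function symbol applied to depth-≤(k−1) arguments, giving N_k = 1 + N_{k-1}^2.
N_0 = 1
N_1 = 1 + 1^2 = 2
N_2 = 1 + 2^2 = 5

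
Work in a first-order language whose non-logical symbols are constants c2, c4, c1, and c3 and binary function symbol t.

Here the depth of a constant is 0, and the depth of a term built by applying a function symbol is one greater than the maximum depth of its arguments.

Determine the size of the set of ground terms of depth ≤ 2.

404

If N_k denotes the number of depth-≤k ground terms, the 4 constants give N_0 = 4, and each function symbol of arity r contributes N_{k-1}^r new terms at level k: N_k = 4 + N_{k-1}^2.
N_0 = 4
N_1 = 4 + 4^2 = 20
N_2 = 4 + 20^2 = 404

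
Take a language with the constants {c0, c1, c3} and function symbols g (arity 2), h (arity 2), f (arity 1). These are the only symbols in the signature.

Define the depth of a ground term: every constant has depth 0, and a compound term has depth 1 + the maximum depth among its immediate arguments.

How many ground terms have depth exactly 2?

Count level by level. With function symbols g/2, h/2, f/1, the terms of depth ≤ k are the 3 constants together with each function applied to depth-≤(k−1) tuples, so N_k = 3 + N_{k-1}^2 + N_{k-1}^2 + N_{k-1}.
N_0 = 3
N_1 = 3 + 3^2 + 3^2 + 3 = 24
N_2 = 3 + 24^2 + 24^2 + 24 = 1179
Terms of depth exactly 2: N_2 − N_1 = 1179 − 24 = 1155.

1155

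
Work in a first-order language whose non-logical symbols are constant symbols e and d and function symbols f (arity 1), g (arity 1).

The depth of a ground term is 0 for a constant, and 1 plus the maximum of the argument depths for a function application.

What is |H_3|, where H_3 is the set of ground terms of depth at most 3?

Let N_k = |{terms of depth ≤ k}|. Then N_0 = 2 and N_k = 2 + N_{k-1} + N_{k-1} for k ≥ 1 (one summand per function symbol, arity giving the exponent).
N_0 = 2
N_1 = 2 + 2 + 2 = 6
N_2 = 2 + 6 + 6 = 14
N_3 = 2 + 14 + 14 = 30

30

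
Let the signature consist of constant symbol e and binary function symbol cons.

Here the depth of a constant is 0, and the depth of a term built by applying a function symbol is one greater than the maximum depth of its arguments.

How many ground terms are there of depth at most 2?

5

If N_k denotes the number of depth-≤k ground terms, the 1 constant gives N_0 = 1, and each function symbol of arity r contributes N_{k-1}^r new terms at level k: N_k = 1 + N_{k-1}^2.
N_0 = 1
N_1 = 1 + 1^2 = 2
N_2 = 1 + 2^2 = 5
Explicitly: e, cons(e, e), cons(e, cons(e, e)), cons(cons(e, e), e), cons(cons(e, e), cons(e, e)).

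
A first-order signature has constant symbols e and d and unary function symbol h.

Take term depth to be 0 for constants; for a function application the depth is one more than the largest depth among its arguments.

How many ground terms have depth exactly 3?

If N_k denotes the number of depth-≤k ground terms, the 2 constants give N_0 = 2, and each function symbol of arity r contributes N_{k-1}^r new terms at level k: N_k = 2 + N_{k-1}.
N_0 = 2
N_1 = 2 + 2 = 4
N_2 = 2 + 4 = 6
N_3 = 2 + 6 = 8
Terms of depth exactly 3: N_3 − N_2 = 8 − 6 = 2.

2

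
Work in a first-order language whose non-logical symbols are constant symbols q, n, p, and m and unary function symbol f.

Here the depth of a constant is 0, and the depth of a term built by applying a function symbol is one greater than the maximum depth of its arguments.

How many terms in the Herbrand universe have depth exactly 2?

Count level by level. With function symbols f/1, the terms of depth ≤ k are the 4 constants together with each function applied to depth-≤(k−1) tuples, so N_k = 4 + N_{k-1}.
N_0 = 4
N_1 = 4 + 4 = 8
N_2 = 4 + 8 = 12
Terms of depth exactly 2: N_2 − N_1 = 12 − 8 = 4.

4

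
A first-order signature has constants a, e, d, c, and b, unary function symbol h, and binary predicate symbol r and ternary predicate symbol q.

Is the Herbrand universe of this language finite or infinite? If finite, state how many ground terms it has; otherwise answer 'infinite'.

infinite

The signature has at least one function symbol (h, arity 1) and at least one constant (a).
Iterating h gives infinitely many distinct ground terms: a, h(a), h(h(a)), ...
So the Herbrand universe is infinite.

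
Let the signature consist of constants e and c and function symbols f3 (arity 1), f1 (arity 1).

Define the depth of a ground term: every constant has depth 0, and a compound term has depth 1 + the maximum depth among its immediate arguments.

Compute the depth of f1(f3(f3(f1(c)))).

4

depth(f1(c)) = 1 + depth(c) = 1 + 0 = 1
depth(f3(f1(c))) = 1 + depth(f1(c)) = 1 + 1 = 2
depth(f3(f3(f1(c)))) = 1 + depth(f3(f1(c))) = 1 + 2 = 3
depth(f1(f3(f3(f1(c))))) = 1 + depth(f3(f3(f1(c)))) = 1 + 3 = 4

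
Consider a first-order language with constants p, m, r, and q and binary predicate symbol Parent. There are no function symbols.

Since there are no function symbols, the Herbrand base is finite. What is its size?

16

With no function symbols, the Herbrand universe is just the 4 constants.
Ground atoms per predicate: Parent: 4^2 = 16.
Herbrand base size = 16 = 16.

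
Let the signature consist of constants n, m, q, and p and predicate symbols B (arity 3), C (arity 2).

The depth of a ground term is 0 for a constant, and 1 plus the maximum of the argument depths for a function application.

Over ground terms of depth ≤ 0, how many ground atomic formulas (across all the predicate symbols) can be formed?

80

First count ground terms of depth ≤ 0.
With no function symbols every ground term is a constant, so there are exactly 4 ground terms at every depth bound.
N_0 = 4
Explicitly: n, m, q, p.
So |H| = 4.
A ground atom is a predicate applied to a tuple of terms from H, so the count is the sum over predicates of |H|^arity:
  B: 4^3 = 64;  C: 4^2 = 16
Total ground atoms: 64 + 16 = 80.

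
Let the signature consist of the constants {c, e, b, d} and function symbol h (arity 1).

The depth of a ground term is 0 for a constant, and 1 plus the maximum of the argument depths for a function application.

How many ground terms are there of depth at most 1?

Count level by level. With function symbols h/1, the terms of depth ≤ k are the 4 constants together with each function applied to depth-≤(k−1) tuples, so N_k = 4 + N_{k-1}.
N_0 = 4
N_1 = 4 + 4 = 8
Explicitly: c, e, b, d, h(c), h(e), h(b), h(d).

8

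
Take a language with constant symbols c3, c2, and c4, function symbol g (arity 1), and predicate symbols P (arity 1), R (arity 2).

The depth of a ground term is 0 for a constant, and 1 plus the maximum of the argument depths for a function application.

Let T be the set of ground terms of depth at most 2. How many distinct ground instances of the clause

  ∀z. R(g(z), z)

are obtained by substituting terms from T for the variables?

Ground terms of depth ≤ 2:
  Count level by level. With function symbols g/1, the terms of depth ≤ k are the 3 constants together with each function applied to depth-≤(k−1) tuples, so N_k = 3 + N_{k-1}.
  N_0 = 3
  N_1 = 3 + 3 = 6
  N_2 = 3 + 6 = 9
  Explicitly: c3, c2, c4, g(c3), g(c2), g(c4), g(g(c3)), g(g(c2)), g(g(c4)).
So there are 9 ground terms available for substitution.
There is 1 variable to instantiate (z),  occurring in at least one literal, so different choices give different ground instances.
Number of ground instances = 9.

9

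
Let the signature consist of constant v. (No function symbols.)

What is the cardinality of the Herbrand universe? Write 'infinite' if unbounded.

There are no function symbols, so the only ground term is the single constant.
The Herbrand universe is {v}, finite with 1 element.

1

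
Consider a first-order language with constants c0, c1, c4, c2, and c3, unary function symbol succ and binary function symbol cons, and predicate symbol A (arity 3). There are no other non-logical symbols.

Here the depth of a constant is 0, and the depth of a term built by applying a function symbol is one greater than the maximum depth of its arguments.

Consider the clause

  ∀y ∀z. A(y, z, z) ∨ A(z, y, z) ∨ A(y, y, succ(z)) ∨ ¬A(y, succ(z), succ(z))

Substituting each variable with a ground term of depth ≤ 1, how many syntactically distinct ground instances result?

1225

Ground terms of depth ≤ 1:
  Write N_k for the number of ground terms of depth ≤ k. A term of depth ≤ k is either a constant or a function symbol applied to arguments of depth ≤ k−1, so N_k = 5 + N_{k-1} + N_{k-1}^2.
  N_0 = 5
  N_1 = 5 + 5 + 5^2 = 35
So there are 35 ground terms available for substitution.
There are 2 variables to instantiate (y, z), each occurring in at least one literal, so different choices give different ground instances.
Number of ground instances = 35^2 = 1225.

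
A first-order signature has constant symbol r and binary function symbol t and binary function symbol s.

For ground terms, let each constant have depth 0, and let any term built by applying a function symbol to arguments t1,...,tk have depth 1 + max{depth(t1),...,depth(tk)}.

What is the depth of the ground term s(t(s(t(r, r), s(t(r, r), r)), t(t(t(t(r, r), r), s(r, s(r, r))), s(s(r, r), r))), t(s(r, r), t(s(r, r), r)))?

depth(t(r, r)) = 1 + max(0, 0) = 1
depth(s(t(r, r), r)) = 1 + max(1, 0) = 2
depth(s(t(r, r), s(t(r, r), r))) = 1 + max(1, 2) = 3
depth(t(t(r, r), r)) = 1 + max(1, 0) = 2
depth(s(r, r)) = 1 + max(0, 0) = 1
depth(s(r, s(r, r))) = 1 + max(0, 1) = 2
depth(t(t(t(r, r), r), s(r, s(r, r)))) = 1 + max(2, 2) = 3
depth(s(s(r, r), r)) = 1 + max(1, 0) = 2
depth(t(t(t(t(r, r), r), s(r, s(r, r))), s(s(r, r), r))) = 1 + max(3, 2) = 4
depth(t(s(t(r, r), s(t(r, r), r)), t(t(t(t(r, r), r), s(r, s(r, r))), s(s(r, r), r)))) = 1 + max(3, 4) = 5
depth(t(s(r, r), r)) = 1 + max(1, 0) = 2
depth(t(s(r, r), t(s(r, r), r))) = 1 + max(1, 2) = 3
depth(s(t(s(t(r, r), s(t(r, r), r)), t(t(t(t(r, r), r), s(r, s(r, r))), s(s(r, r), r))), t(s(r, r), t(s(r, r), r)))) = 1 + max(5, 3) = 6

6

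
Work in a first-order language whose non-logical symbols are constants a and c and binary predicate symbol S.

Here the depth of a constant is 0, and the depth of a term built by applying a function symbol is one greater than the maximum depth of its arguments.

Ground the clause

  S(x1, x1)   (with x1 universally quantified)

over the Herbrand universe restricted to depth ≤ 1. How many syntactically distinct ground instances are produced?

2

Ground terms of depth ≤ 1:
  With no function symbols every ground term is a constant, so there are exactly 2 ground terms at every depth bound.
  N_0 = 2
  N_1 = 2
  Explicitly: a, c.
So there are 2 ground terms available for substitution.
The variable x1 ranges independently over the available ground terms, and distinct assignments produce distinct instances.
Number of ground instances = 2.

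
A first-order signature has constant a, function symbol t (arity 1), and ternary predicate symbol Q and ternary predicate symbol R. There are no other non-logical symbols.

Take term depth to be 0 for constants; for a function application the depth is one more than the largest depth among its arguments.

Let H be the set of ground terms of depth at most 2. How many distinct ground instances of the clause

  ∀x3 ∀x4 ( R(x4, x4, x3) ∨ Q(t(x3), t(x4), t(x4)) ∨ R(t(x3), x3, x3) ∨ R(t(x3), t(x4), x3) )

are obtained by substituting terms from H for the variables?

9

Ground terms of depth ≤ 2:
  If N_k denotes the number of depth-≤k ground terms, the 1 constant gives N_0 = 1, and each function symbol of arity r contributes N_{k-1}^r new terms at level k: N_k = 1 + N_{k-1}.
  N_0 = 1
  N_1 = 1 + 1 = 2
  N_2 = 1 + 2 = 3
So there are 3 ground terms available for substitution.
The body mentions every one of the 2 quantified variables; since ground terms form a free algebra, no two substitutions collapse to the same formula.
Number of ground instances = 3^2 = 9.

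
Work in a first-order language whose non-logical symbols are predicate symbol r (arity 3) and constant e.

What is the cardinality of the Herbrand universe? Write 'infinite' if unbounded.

There are no function symbols, so the only ground term is the single constant.
The Herbrand universe is {e}, finite with 1 element.

1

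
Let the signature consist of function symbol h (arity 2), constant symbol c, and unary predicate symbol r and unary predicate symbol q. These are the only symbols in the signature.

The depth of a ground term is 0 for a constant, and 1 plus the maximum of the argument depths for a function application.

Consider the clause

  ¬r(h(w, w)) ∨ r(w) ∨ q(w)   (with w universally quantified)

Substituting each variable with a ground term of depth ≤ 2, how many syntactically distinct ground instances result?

Ground terms of depth ≤ 2:
  Write N_k for the number of ground terms of depth ≤ k. A term of depth ≤ k is either a constant or a function symbol applied to arguments of depth ≤ k−1, so N_k = 1 + N_{k-1}^2.
  N_0 = 1
  N_1 = 1 + 1^2 = 2
  N_2 = 1 + 2^2 = 5
  Explicitly: c, h(c, c), h(c, h(c, c)), h(h(c, c), c), h(h(c, c), h(c, c)).
So there are 5 ground terms available for substitution.
The clause has 1 distinct variable (w), which appears in the body. In the free term algebra distinct substitutions yield syntactically distinct ground instances.
Number of ground instances = 5.

5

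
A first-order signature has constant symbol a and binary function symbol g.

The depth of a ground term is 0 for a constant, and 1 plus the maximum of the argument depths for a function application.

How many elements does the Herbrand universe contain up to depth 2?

Write N_k for the number of ground terms of depth ≤ k. A term of depth ≤ k is either a constant or a function symbol applied to arguments of depth ≤ k−1, so N_k = 1 + N_{k-1}^2.
N_0 = 1
N_1 = 1 + 1^2 = 2
N_2 = 1 + 2^2 = 5

5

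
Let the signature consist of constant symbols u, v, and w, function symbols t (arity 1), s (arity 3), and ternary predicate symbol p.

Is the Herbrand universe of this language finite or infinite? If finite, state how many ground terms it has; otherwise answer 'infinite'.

The signature has at least one function symbol (t, arity 1) and at least one constant (u).
Iterating t gives infinitely many distinct ground terms: u, t(u), t(t(u)), ...
So the Herbrand universe is infinite.

infinite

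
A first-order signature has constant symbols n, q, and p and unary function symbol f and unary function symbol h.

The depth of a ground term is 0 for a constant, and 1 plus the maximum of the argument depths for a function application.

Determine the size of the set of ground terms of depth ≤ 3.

45

Count level by level. With function symbols f/1, h/1, the terms of depth ≤ k are the 3 constants together with each function applied to depth-≤(k−1) tuples, so N_k = 3 + N_{k-1} + N_{k-1}.
N_0 = 3
N_1 = 3 + 3 + 3 = 9
N_2 = 3 + 9 + 9 = 21
N_3 = 3 + 21 + 21 = 45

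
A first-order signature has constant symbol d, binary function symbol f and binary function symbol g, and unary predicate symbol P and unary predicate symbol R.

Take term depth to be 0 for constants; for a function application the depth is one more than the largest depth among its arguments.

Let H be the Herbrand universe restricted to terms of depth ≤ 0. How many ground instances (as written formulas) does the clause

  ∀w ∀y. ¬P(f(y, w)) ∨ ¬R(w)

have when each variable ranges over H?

1

Ground terms of depth ≤ 0:
  Count level by level. With function symbols f/2, g/2, the terms of depth ≤ k are the 1 constant together with each function applied to depth-≤(k−1) tuples, so N_k = 1 + N_{k-1}^2 + N_{k-1}^2.
  N_0 = 1
So there is exactly 1 ground term available for substitution.
There are 2 variables to instantiate (w, y), each occurring in at least one literal, so different choices give different ground instances.
Number of ground instances = 1^2 = 1.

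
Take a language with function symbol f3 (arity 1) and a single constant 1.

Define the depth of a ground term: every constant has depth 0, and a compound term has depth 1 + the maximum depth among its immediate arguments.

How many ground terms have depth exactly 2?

1

Let N_k = |{terms of depth ≤ k}|. Then N_0 = 1 and N_k = 1 + N_{k-1} for k ≥ 1 (one summand per function symbol, arity giving the exponent).
N_0 = 1
N_1 = 1 + 1 = 2
N_2 = 1 + 2 = 3
Terms of depth exactly 2: N_2 − N_1 = 3 − 2 = 1.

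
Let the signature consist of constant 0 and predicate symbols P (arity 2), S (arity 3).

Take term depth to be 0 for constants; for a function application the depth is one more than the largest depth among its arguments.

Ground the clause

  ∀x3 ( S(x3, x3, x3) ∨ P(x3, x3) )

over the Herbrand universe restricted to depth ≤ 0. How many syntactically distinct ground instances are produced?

Ground terms of depth ≤ 0:
  With no function symbols every ground term is a constant, so there is exactly 1 ground term at every depth bound.
  N_0 = 1
  Explicitly: 0.
So there is exactly 1 ground term available for substitution.
The body mentions the single quantified variable x3; since ground terms form a free algebra, no two substitutions collapse to the same formula.
Number of ground instances = 1.

1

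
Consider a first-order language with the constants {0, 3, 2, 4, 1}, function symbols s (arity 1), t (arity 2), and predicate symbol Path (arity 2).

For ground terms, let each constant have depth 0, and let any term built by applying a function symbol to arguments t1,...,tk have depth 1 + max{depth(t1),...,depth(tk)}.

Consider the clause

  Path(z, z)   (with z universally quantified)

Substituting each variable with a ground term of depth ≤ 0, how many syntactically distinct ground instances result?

5

Ground terms of depth ≤ 0:
  Write N_k for the number of ground terms of depth ≤ k. A term of depth ≤ k is either a constant or a function symbol applied to arguments of depth ≤ k−1, so N_k = 5 + N_{k-1} + N_{k-1}^2.
  N_0 = 5
So there are 5 ground terms available for substitution.
The variable z ranges independently over the available ground terms, and distinct assignments produce distinct instances.
Number of ground instances = 5.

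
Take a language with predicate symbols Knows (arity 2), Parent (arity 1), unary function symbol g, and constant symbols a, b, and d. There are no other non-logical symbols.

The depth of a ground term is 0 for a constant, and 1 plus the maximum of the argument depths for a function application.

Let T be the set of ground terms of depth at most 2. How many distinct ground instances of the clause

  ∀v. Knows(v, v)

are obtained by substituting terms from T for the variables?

Ground terms of depth ≤ 2:
  Write N_k for the number of ground terms of depth ≤ k. A term of depth ≤ k is either a constant or a function symbol applied to arguments of depth ≤ k−1, so N_k = 3 + N_{k-1}.
  N_0 = 3
  N_1 = 3 + 3 = 6
  N_2 = 3 + 6 = 9
  Explicitly: a, b, d, g(a), g(b), g(d), g(g(a)), g(g(b)), g(g(d)).
So there are 9 ground terms available for substitution.
There is 1 variable to instantiate (v),  occurring in at least one literal, so different choices give different ground instances.
Number of ground instances = 9.

9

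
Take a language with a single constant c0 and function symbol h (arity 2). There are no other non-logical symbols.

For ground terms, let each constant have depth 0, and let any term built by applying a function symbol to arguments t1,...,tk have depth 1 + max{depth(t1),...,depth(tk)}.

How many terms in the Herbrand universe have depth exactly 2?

3

Count level by level. With function symbols h/2, the terms of depth ≤ k are the 1 constant together with each function applied to depth-≤(k−1) tuples, so N_k = 1 + N_{k-1}^2.
N_0 = 1
N_1 = 1 + 1^2 = 2
N_2 = 1 + 2^2 = 5
Terms of depth exactly 2: N_2 − N_1 = 5 − 2 = 3.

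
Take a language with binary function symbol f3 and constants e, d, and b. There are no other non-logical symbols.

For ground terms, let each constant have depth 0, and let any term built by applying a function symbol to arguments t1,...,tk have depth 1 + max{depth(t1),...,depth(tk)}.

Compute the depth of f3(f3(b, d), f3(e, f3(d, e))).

3

depth(f3(b, d)) = 1 + max(0, 0) = 1
depth(f3(d, e)) = 1 + max(0, 0) = 1
depth(f3(e, f3(d, e))) = 1 + max(0, 1) = 2
depth(f3(f3(b, d), f3(e, f3(d, e)))) = 1 + max(1, 2) = 3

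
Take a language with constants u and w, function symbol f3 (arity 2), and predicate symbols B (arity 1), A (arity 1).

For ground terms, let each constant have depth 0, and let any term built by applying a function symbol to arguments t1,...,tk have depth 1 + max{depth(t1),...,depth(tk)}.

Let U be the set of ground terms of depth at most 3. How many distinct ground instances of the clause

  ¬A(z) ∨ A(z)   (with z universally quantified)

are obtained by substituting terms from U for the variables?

1446

Ground terms of depth ≤ 3:
  Write N_k for the number of ground terms of depth ≤ k. A term of depth ≤ k is either a constant or a function symbol applied to arguments of depth ≤ k−1, so N_k = 2 + N_{k-1}^2.
  N_0 = 2
  N_1 = 2 + 2^2 = 6
  N_2 = 2 + 6^2 = 38
  N_3 = 2 + 38^2 = 1446
So there are 1446 ground terms available for substitution.
The body mentions the single quantified variable z; since ground terms form a free algebra, no two substitutions collapse to the same formula.
Number of ground instances = 1446.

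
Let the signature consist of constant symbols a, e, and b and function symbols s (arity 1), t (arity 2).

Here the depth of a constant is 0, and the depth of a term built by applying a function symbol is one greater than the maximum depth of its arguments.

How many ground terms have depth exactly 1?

12

Let N_k = |{terms of depth ≤ k}|. Then N_0 = 3 and N_k = 3 + N_{k-1} + N_{k-1}^2 for k ≥ 1 (one summand per function symbol, arity giving the exponent).
N_0 = 3
N_1 = 3 + 3 + 3^2 = 15
Terms of depth exactly 1: N_1 − N_0 = 15 − 3 = 12.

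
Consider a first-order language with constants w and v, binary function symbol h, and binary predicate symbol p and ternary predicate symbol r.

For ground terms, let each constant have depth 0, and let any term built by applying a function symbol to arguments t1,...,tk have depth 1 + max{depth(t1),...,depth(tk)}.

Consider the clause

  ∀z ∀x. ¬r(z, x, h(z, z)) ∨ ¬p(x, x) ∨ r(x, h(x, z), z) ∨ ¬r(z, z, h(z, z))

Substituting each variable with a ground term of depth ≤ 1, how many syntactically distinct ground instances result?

Ground terms of depth ≤ 1:
  Let N_k count ground terms of depth at most k. Each non-constant term of depth ≤ k is some function symbol applied to depth-≤(k−1) arguments, giving N_k = 2 + N_{k-1}^2.
  N_0 = 2
  N_1 = 2 + 2^2 = 6
So there are 6 ground terms available for substitution.
The clause has 2 distinct variables (z, x), each appearing in the body. In the free term algebra distinct substitutions yield syntactically distinct ground instances.
Number of ground instances = 6^2 = 36.

36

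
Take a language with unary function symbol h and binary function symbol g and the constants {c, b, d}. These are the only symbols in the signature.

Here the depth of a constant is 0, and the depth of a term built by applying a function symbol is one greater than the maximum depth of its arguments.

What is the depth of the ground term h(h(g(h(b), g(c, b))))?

4

depth(h(b)) = 1 + depth(b) = 1 + 0 = 1
depth(g(c, b)) = 1 + max(0, 0) = 1
depth(g(h(b), g(c, b))) = 1 + max(1, 1) = 2
depth(h(g(h(b), g(c, b)))) = 1 + depth(g(h(b), g(c, b))) = 1 + 2 = 3
depth(h(h(g(h(b), g(c, b))))) = 1 + depth(h(g(h(b), g(c, b)))) = 1 + 3 = 4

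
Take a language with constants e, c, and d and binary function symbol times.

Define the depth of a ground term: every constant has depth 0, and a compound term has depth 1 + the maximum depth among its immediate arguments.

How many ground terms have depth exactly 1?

9

Let N_k = |{terms of depth ≤ k}|. Then N_0 = 3 and N_k = 3 + N_{k-1}^2 for k ≥ 1 (one summand per function symbol, arity giving the exponent).
N_0 = 3
N_1 = 3 + 3^2 = 12
Terms of depth exactly 1: N_1 − N_0 = 12 − 3 = 9.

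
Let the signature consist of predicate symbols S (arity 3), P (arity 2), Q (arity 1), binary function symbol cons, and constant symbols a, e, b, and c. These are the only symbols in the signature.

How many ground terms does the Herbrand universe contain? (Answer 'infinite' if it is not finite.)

The signature has at least one function symbol (cons, arity 2) and at least one constant (a).
Iterating cons gives infinitely many distinct ground terms: a, cons(a, a), cons(cons(a, a), cons(a, a)), ...
So the Herbrand universe is infinite.

infinite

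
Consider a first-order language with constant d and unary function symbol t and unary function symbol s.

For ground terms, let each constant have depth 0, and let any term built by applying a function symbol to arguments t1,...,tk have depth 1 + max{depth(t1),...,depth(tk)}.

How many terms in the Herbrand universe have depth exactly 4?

16

Count level by level. With function symbols t/1, s/1, the terms of depth ≤ k are the 1 constant together with each function applied to depth-≤(k−1) tuples, so N_k = 1 + N_{k-1} + N_{k-1}.
N_0 = 1
N_1 = 1 + 1 + 1 = 3
N_2 = 1 + 3 + 3 = 7
N_3 = 1 + 7 + 7 = 15
N_4 = 1 + 15 + 15 = 31
Terms of depth exactly 4: N_4 − N_3 = 31 − 15 = 16.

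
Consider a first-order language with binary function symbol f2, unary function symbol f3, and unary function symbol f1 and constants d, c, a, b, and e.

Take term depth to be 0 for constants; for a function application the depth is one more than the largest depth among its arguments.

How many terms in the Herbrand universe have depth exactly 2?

1645

If N_k denotes the number of depth-≤k ground terms, the 5 constants give N_0 = 5, and each function symbol of arity r contributes N_{k-1}^r new terms at level k: N_k = 5 + N_{k-1}^2 + N_{k-1} + N_{k-1}.
N_0 = 5
N_1 = 5 + 5^2 + 5 + 5 = 40
N_2 = 5 + 40^2 + 40 + 40 = 1685
Terms of depth exactly 2: N_2 − N_1 = 1685 − 40 = 1645.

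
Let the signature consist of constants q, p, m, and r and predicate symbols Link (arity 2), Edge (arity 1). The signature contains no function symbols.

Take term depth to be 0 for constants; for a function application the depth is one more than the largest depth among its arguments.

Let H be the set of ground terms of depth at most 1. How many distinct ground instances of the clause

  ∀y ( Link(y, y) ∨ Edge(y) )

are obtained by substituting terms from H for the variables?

Ground terms of depth ≤ 1:
  With no function symbols every ground term is a constant, so there are exactly 4 ground terms at every depth bound.
  N_0 = 4
  N_1 = 4
So there are 4 ground terms available for substitution.
The clause has 1 distinct variable (y), which appears in the body. In the free term algebra distinct substitutions yield syntactically distinct ground instances.
Number of ground instances = 4.

4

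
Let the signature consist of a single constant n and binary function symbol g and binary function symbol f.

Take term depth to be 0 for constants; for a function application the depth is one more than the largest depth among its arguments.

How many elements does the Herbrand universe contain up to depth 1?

Let N_k count ground terms of depth at most k. Each non-constant term of depth ≤ k is some function symbol applied to depth-≤(k−1) arguments, giving N_k = 1 + N_{k-1}^2 + N_{k-1}^2.
N_0 = 1
N_1 = 1 + 1^2 + 1^2 = 3
Explicitly: n, g(n, n), f(n, n).

3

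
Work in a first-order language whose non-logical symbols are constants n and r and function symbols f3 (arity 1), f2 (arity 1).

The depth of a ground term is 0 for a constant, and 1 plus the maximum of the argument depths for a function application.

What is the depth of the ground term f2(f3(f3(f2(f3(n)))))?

depth(f3(n)) = 1 + depth(n) = 1 + 0 = 1
depth(f2(f3(n))) = 1 + depth(f3(n)) = 1 + 1 = 2
depth(f3(f2(f3(n)))) = 1 + depth(f2(f3(n))) = 1 + 2 = 3
depth(f3(f3(f2(f3(n))))) = 1 + depth(f3(f2(f3(n)))) = 1 + 3 = 4
depth(f2(f3(f3(f2(f3(n)))))) = 1 + depth(f3(f3(f2(f3(n))))) = 1 + 4 = 5

5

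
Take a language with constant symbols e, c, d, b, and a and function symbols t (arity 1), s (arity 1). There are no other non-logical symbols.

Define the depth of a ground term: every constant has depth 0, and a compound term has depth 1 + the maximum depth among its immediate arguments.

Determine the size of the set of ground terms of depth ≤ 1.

Let N_k count ground terms of depth at most k. Each non-constant term of depth ≤ k is some function symbol applied to depth-≤(k−1) arguments, giving N_k = 5 + N_{k-1} + N_{k-1}.
N_0 = 5
N_1 = 5 + 5 + 5 = 15

15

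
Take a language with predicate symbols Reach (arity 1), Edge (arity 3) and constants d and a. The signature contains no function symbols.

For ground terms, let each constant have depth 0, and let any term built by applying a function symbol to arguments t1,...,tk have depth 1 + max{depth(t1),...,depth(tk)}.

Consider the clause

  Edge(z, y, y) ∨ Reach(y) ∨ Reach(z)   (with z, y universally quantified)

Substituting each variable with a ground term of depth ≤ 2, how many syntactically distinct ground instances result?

4

Ground terms of depth ≤ 2:
  With no function symbols every ground term is a constant, so there are exactly 2 ground terms at every depth bound.
  N_0 = 2
  N_1 = 2
  N_2 = 2
  Explicitly: d, a.
So there are 2 ground terms available for substitution.
The clause has 2 distinct variables (z, y), each appearing in the body. In the free term algebra distinct substitutions yield syntactically distinct ground instances.
Number of ground instances = 2^2 = 4.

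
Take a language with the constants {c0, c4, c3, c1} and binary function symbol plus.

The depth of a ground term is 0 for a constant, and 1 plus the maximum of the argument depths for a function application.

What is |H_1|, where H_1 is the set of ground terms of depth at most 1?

20

Count level by level. With function symbols plus/2, the terms of depth ≤ k are the 4 constants together with each function applied to depth-≤(k−1) tuples, so N_k = 4 + N_{k-1}^2.
N_0 = 4
N_1 = 4 + 4^2 = 20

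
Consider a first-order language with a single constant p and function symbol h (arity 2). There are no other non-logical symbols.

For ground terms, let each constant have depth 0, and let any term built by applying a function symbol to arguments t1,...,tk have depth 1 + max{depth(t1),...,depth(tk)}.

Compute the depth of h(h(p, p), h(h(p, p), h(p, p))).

3

depth(h(p, p)) = 1 + max(0, 0) = 1
depth(h(h(p, p), h(p, p))) = 1 + max(1, 1) = 2
depth(h(h(p, p), h(h(p, p), h(p, p)))) = 1 + max(1, 2) = 3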